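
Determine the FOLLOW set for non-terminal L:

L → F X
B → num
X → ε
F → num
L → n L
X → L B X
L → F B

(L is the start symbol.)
L is the start symbol, so $ ∈ FOLLOW(L).
In L → n L: L is at the end; this adds FOLLOW(L) to itself — nothing new
In X → L B X: L is followed by B X, add FIRST(B X) \ {ε} = { 'num' }

Taking the union: FOLLOW(L) = { $, 'num' }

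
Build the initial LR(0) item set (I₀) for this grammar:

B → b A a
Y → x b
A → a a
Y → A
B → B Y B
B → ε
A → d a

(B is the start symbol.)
First, augment the grammar with B' → B
I₀ = CLOSURE({ [B' → . B] }):
  [B' → . B] has the dot before B: add [B → . b A a], [B → . B Y B], [B → .]
No further items can be added.

I₀ = { [B → . B Y B], [B → . b A a], [B → .], [B' → . B] }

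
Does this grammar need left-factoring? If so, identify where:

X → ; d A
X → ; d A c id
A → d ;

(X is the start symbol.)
Yes, X has productions with common prefix '; d A'

Left-factoring is needed when two productions for the same non-terminal
share a common prefix on the right-hand side.

Productions for X:
  X → ; d A
  X → ; d A c id

Found common prefix '; d A' in productions for X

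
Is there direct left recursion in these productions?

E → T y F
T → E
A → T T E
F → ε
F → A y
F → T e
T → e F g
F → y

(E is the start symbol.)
No direct left recursion

E → T y F: starts with T
T → E: starts with E
A → T T E: starts with T
F → ε: starts with ε
F → A y: starts with A
F → T e: starts with T
T → e F g: starts with e
F → y: starts with y

No direct left recursion found.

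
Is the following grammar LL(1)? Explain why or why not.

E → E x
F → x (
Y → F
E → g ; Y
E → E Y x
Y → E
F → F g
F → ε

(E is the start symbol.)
No. Predict set conflict for E: { 'g' }

Relevant sets:
  FIRST(E) = { 'g' }
  FIRST(F) = { 'g', 'x', ε }
  FOLLOW(F) = { $, 'g', 'x' }
  FOLLOW(Y) = { $, 'g', 'x' }

For E:
  PREDICT(E → E x) = { 'g' }
  PREDICT(E → g ';' Y) = { 'g' }
  PREDICT(E → E Y x) = { 'g' }
For F:
  PREDICT(F → x '(') = { 'x' }
  PREDICT(F → F g) = { 'g', 'x' }
  PREDICT(F → ε) = { $, 'g', 'x' }
For Y:
  PREDICT(Y → F) = { $, 'g', 'x' }
  PREDICT(Y → E) = { 'g' }

Conflict found: Predict set conflict for E: { 'g' }
The grammar is NOT LL(1).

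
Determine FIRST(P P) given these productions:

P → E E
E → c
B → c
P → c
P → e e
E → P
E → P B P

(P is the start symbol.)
FIRST sets of the non-terminals involved (from the grammar, by fixed-point iteration):
  FIRST(P) = { 'c', 'e' }

To compute FIRST(P P), process the symbols left to right:
Symbol P is a non-terminal. Add FIRST(P) \ {ε} = { 'c', 'e' }
P is not nullable (ε ∉ FIRST(P)), so stop here.
FIRST(P P) = { 'c', 'e' }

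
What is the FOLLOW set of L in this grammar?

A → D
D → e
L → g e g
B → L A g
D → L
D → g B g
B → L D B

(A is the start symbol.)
To compute FOLLOW(L), find every occurrence of L on a right-hand side N → α L β: add FIRST(β) \ {ε}, and if β is empty or nullable also add FOLLOW(N). Iterate to a fixed point.

In B → L A g: L is followed by A g, add FIRST(A g) \ {ε} = { 'e', 'g' }
In D → L: L is at the end, add FOLLOW(D)
In B → L D B: L is followed by D B, add FIRST(D B) \ {ε} = { 'e', 'g' }

The FOLLOW sets referred to above (computed the same way, to a fixed point):
  FOLLOW(D) = { $, 'g' }

Taking the union: FOLLOW(L) = { $, 'e', 'g' }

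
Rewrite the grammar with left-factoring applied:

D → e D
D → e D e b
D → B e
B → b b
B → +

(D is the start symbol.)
D → e D D'
D' → ε
D' → e b
D → B e
B → b b
B → +

Left-factoring transforms A → αβ₁ | αβ₂ into A → αA' and A' → β₁ | β₂
(α is the longest common prefix among the alternatives). Repeat until
no nonterminal has two alternatives with a common prefix.

Round 1: D has alternatives sharing prefix 'e D'. Introduce D': D → e D D'
  Add: D' → ε
  Add: D' → e b

No remaining common prefixes — done.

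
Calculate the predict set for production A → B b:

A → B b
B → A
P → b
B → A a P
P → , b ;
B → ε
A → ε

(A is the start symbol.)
{ 'a', 'b' }

PREDICT(A → B b) = (FIRST(RHS) \ {ε}) ∪ (FOLLOW(A) if ε ∈ FIRST(RHS), i.e. RHS ⇒* ε)
FIRST(B) = { 'a', 'b', ε }
FIRST(B b) = { 'a', 'b' }
ε ∉ FIRST(B b), so FOLLOW(A) is not added.
PREDICT(A → B b) = { 'a', 'b' }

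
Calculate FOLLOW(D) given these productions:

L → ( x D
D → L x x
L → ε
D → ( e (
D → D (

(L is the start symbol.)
In L → ( x D: D is at the end, add FOLLOW(L)
In D → D (: D is followed by '(', add FIRST('(') \ {ε} = { '(' }

The FOLLOW sets referred to above (computed the same way, to a fixed point):
  FOLLOW(L) = { $, 'x' }

Taking the union: FOLLOW(D) = { $, '(', 'x' }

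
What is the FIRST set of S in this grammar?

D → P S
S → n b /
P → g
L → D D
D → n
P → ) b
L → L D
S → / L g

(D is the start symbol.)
From S → n b /:
  - n is a terminal: add 'n' and stop
From S → / L g:
  - '/' is a terminal: add '/' and stop

Collecting: FIRST(S) = { '/', 'n' }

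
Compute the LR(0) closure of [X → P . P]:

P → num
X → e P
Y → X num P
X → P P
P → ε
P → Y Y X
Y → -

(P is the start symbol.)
{ [P → . Y Y X], [P → . num], [P → .], [X → . P P], [X → . e P], [X → P . P], [Y → . -], [Y → . X num P] }

Start with: [X → P . P]
  [X → P . P] has the dot before P: add [P → . num], [P → .], [P → . Y Y X]
  [P → . Y Y X] has the dot before Y: add [Y → . X num P], [Y → . -]
  [Y → . X num P] has the dot before X: add [X → . e P], [X → . P P]
No further items can be added.

CLOSURE = { [P → . Y Y X], [P → . num], [P → .], [X → . P P], [X → . e P], [X → P . P], [Y → . -], [Y → . X num P] }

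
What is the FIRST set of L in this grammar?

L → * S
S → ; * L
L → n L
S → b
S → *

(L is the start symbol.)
{ '*', 'n' }

From L → * S:
  - '*' is a terminal: add '*' and stop
From L → n L:
  - n is a terminal: add 'n' and stop

Collecting: FIRST(L) = { '*', 'n' }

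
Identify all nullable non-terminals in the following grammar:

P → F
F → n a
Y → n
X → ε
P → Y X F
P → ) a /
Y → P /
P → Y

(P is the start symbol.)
A non-terminal is nullable if it can derive ε (the empty string): either it has an ε-production, or it has a production whose right-hand side consists entirely of nullable non-terminals.

ε-productions: X → ε
So X is immediately nullable.
No further non-terminal can be added: every production for the remaining non-terminals contains a terminal or a non-nullable non-terminal.
Nullable = { 'X' }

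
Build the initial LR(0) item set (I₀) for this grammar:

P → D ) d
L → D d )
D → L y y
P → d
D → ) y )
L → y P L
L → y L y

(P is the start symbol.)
First, augment the grammar with P' → P
I₀ = CLOSURE({ [P' → . P] }):
  [P' → . P] has the dot before P: add [P → . D ) d], [P → . d]
  [P → . D ) d] has the dot before D: add [D → . L y y], [D → . ) y )]
  [D → . L y y] has the dot before L: add [L → . D d )], [L → . y P L], [L → . y L y]
No further items can be added.

I₀ = { [D → . ) y )], [D → . L y y], [L → . D d )], [L → . y L y], [L → . y P L], [P → . D ) d], [P → . d], [P' → . P] }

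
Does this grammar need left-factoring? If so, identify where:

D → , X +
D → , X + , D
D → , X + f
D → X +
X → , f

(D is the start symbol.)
Left-factoring is needed when two productions for the same non-terminal
share a common prefix on the right-hand side.

Productions for D:
  D → , X +
  D → , X + , D
  D → , X + f
  D → X +

Found common prefix ', X +' in productions for D

Answer: Yes, D has productions with common prefix ', X +'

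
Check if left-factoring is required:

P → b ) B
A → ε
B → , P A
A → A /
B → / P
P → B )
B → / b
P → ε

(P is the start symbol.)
Left-factoring is needed when two productions for the same non-terminal
share a common prefix on the right-hand side.

Productions for P:
  P → b ) B
  P → B )
  P → ε
Productions for A:
  A → ε
  A → A /
Productions for B:
  B → , P A
  B → / P
  B → / b

Found common prefix '/' in productions for B

Answer: Yes, B has productions with common prefix '/'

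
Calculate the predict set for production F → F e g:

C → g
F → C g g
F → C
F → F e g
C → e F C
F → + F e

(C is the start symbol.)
PREDICT(F → F e g) = (FIRST(RHS) \ {ε}) ∪ (FOLLOW(F) if ε ∈ FIRST(RHS), i.e. RHS ⇒* ε)
FIRST(F) = { '+', 'e', 'g' }
FIRST(F e g) = { '+', 'e', 'g' }
ε ∉ FIRST(F e g), so FOLLOW(F) is not added.
PREDICT(F → F e g) = { '+', 'e', 'g' }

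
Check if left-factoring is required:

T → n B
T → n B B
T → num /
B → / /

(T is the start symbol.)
Yes, T has productions with common prefix 'n B'

Left-factoring is needed when two productions for the same non-terminal
share a common prefix on the right-hand side.

Productions for T:
  T → n B
  T → n B B
  T → num /

Found common prefix 'n B' in productions for T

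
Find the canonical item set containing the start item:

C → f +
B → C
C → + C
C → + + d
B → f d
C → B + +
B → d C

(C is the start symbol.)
{ [B → . C], [B → . d C], [B → . f d], [C → . + + d], [C → . + C], [C → . B + +], [C → . f +], [C' → . C] }

First, augment the grammar with C' → C
I₀ = CLOSURE({ [C' → . C] }):
  [C' → . C] has the dot before C: add [C → . f +], [C → . + C], [C → . + + d], [C → . B + +]
  [C → . B + +] has the dot before B: add [B → . C], [B → . f d], [B → . d C]
No further items can be added.

I₀ = { [B → . C], [B → . d C], [B → . f d], [C → . + + d], [C → . + C], [C → . B + +], [C → . f +], [C' → . C] }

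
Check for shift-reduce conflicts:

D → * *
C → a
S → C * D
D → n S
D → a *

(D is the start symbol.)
No shift-reduce conflicts

A shift-reduce conflict occurs when an LR(0) state has both:
  - a complete (reduce) item [A → α .] (dot at the end), and
  - a shift item [B → β . c γ] (dot before a terminal).

Augment with D' → D and build the canonical LR(0) collection (I0 = CLOSURE({[D' → . D]}), then GOTO on every symbol after a dot until no new states appear). It has 12 states:
  I0: { [D → . * *], [D → . a *], [D → . n S], [D' → . D] }  — shift
  I1: { [D → * . *] }  — shift
  I2: { [D' → D .] }  — accept
  I3: { [D → a . *] }  — shift
  I4: { [C → . a], [D → n . S], [S → . C * D] }  — shift
  I5: { [S → C . * D] }  — shift
  I6: { [D → n S .] }  — reduce
  I7: { [C → a .] }  — reduce
  I8: { [D → . * *], [D → . a *], [D → . n S], [S → C * . D] }  — shift
  I9: { [S → C * D .] }  — reduce
  I10: { [D → a * .] }  — reduce
  I11: { [D → * * .] }  — reduce

No state contains both a complete item and a shift item.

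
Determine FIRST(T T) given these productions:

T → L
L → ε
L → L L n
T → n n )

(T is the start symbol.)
FIRST sets of the non-terminals involved (from the grammar, by fixed-point iteration):
  FIRST(T) = { 'n', ε }

To compute FIRST(T T), process the symbols left to right:
Symbol T is a non-terminal. Add FIRST(T) \ {ε} = { 'n' }
T is nullable (ε ∈ FIRST(T)), continue to the next symbol.
Symbol T is a non-terminal. Add FIRST(T) \ {ε} = { 'n' }
T is nullable (ε ∈ FIRST(T)), continue to the next symbol.
All symbols are nullable, so ε is in the result.
FIRST(T T) = { 'n', ε }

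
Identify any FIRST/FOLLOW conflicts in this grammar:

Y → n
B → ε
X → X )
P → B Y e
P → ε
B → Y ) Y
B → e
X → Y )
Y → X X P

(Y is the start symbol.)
Nullable non-terminals: B, P.
FIRST sets used below: FIRST(Y) = { 'n' }, FIRST(B) = { 'e', 'n', ε }

B: nullable alternative(s) B → ε; FOLLOW(B) = { 'n' }
  B → ε: FIRST \ {ε} = { } — this is the only nullable alternative, skip
  B → Y ) Y: FIRST \ {ε} = { 'n' } — overlaps FOLLOW(B) on { 'n' }: CONFLICT
  B → e: FIRST \ {ε} = { 'e' } — disjoint from FOLLOW(B)

P: nullable alternative(s) P → ε; FOLLOW(P) = { $, ')', 'e', 'n' }
  P → B Y e: FIRST \ {ε} = { 'e', 'n' } — overlaps FOLLOW(P) on { 'e', 'n' }: CONFLICT
  P → ε: FIRST \ {ε} = { } — this is the only nullable alternative, skip

X, Y have no nullable alternative, so no FIRST/FOLLOW check is needed there.

So the grammar has 2 FIRST/FOLLOW conflicts (marked CONFLICT above).

Answer: Yes. B → Y ')' Y with FOLLOW(B) on { 'n' }; P → B Y e with FOLLOW(P) on { 'e', 'n' }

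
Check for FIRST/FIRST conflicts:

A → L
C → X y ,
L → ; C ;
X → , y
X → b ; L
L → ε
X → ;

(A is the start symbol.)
No FIRST/FIRST conflicts.

A FIRST/FIRST conflict occurs when two productions N → α and N → β for the same non-terminal have FIRST(α) ∩ FIRST(β) ≠ ∅ (with ε ∈ FIRST of a nullable right-hand side, so two nullable alternatives also conflict).

Productions for L:
  L → ; C ;: FIRST = { ';' }
  L → ε: FIRST = { ε }
Productions for X:
  X → , y: FIRST = { ',' }
  X → b ; L: FIRST = { 'b' }
  X → ;: FIRST = { ';' }
A, C have only one production, so no FIRST/FIRST conflict is possible there.

All alternatives of each non-terminal have pairwise disjoint FIRST sets.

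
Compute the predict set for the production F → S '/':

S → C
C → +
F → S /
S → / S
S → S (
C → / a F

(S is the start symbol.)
{ '+', '/' }

PREDICT(F → S '/') = (FIRST(RHS) \ {ε}) ∪ (FOLLOW(F) if ε ∈ FIRST(RHS), i.e. RHS ⇒* ε)
FIRST(S) = { '+', '/' }
FIRST(S '/') = { '+', '/' }
ε ∉ FIRST(S '/'), so FOLLOW(F) is not added.
PREDICT(F → S '/') = { '+', '/' }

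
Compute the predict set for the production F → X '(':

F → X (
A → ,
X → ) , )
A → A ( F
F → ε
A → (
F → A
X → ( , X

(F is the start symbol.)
{ '(', ')' }

PREDICT(F → X '(') = (FIRST(RHS) \ {ε}) ∪ (FOLLOW(F) if ε ∈ FIRST(RHS), i.e. RHS ⇒* ε)
FIRST(X) = { '(', ')' }
FIRST(X '(') = { '(', ')' }
ε ∉ FIRST(X '('), so FOLLOW(F) is not added.
PREDICT(F → X '(') = { '(', ')' }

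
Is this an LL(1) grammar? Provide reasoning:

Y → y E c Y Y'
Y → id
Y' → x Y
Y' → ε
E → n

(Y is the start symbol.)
No. Predict set conflict for Y': { 'x' }

A grammar is LL(1) if for each non-terminal N with multiple productions, the predict sets of those productions are pairwise disjoint, where PREDICT(N → α) = (FIRST(α) \ {ε}) ∪ (FOLLOW(N) if α ⇒* ε).

Relevant sets:
  FOLLOW(Y') = { $, 'x' }

For Y:
  PREDICT(Y → y E c Y Y') = { 'y' }
  PREDICT(Y → id) = { 'id' }
For Y':
  PREDICT(Y' → x Y) = { 'x' }
  PREDICT(Y' → ε) = { $, 'x' }
E has a single production, so nothing to check there.

Conflict found: Predict set conflict for Y': { 'x' }
The grammar is NOT LL(1).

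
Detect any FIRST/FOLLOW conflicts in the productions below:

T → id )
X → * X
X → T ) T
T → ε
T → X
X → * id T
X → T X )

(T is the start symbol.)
A FIRST/FOLLOW conflict occurs when a non-terminal N has a nullable alternative N → β (β ⇒* ε) and another alternative N → α with FIRST(α) ∩ FOLLOW(N) ≠ ∅: on such a lookahead the parser cannot decide between expanding α and letting N vanish via β.

Nullable non-terminals: T.
FIRST sets used below: FIRST(X) = { ')', '*', 'id' }

T: nullable alternative(s) T → ε; FOLLOW(T) = { $, ')', '*', 'id' }
  T → id ): FIRST \ {ε} = { 'id' } — overlaps FOLLOW(T) on { 'id' }: CONFLICT
  T → ε: FIRST \ {ε} = { } — this is the only nullable alternative, skip
  T → X: FIRST \ {ε} = { ')', '*', 'id' } — overlaps FOLLOW(T) on { ')', '*', 'id' }: CONFLICT

X has no nullable alternative, so no FIRST/FOLLOW check is needed there.

So the grammar has 2 FIRST/FOLLOW conflicts (marked CONFLICT above).

Answer: Yes. T → id ')' with FOLLOW(T) on { 'id' }; T → X with FOLLOW(T) on { ')', '*', 'id' }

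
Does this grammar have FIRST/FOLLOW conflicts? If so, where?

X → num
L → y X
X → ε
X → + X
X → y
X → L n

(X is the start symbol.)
No FIRST/FOLLOW conflicts.

A FIRST/FOLLOW conflict occurs when a non-terminal N has a nullable alternative N → β (β ⇒* ε) and another alternative N → α with FIRST(α) ∩ FOLLOW(N) ≠ ∅: on such a lookahead the parser cannot decide between expanding α and letting N vanish via β.

Nullable non-terminals: X.
FIRST sets used below: FIRST(L) = { 'y' }

X: nullable alternative(s) X → ε; FOLLOW(X) = { $, 'n' }
  X → num: FIRST \ {ε} = { 'num' } — disjoint from FOLLOW(X)
  X → ε: FIRST \ {ε} = { } — this is the only nullable alternative, skip
  X → + X: FIRST \ {ε} = { '+' } — disjoint from FOLLOW(X)
  X → y: FIRST \ {ε} = { 'y' } — disjoint from FOLLOW(X)
  X → L n: FIRST \ {ε} = { 'y' } — disjoint from FOLLOW(X)

L has no nullable alternative, so no FIRST/FOLLOW check is needed there.

No FIRST/FOLLOW conflicts found.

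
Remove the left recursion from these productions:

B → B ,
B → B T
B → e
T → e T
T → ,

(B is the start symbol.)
B is directly left-recursive. The standard transformation for
  A → A α₁ | ... | A α_m | β₁ | ... | β_n
is
  A  → β₁ A' | ... | β_n A'
  A' → α₁ A' | ... | α_m A' | ε

B → e becomes B → e B'
B → B , becomes B' → , B'
B → B T becomes B' → T B'
Add B' → ε

Productions for other non-terminals are unchanged:
  T → e T
  T → ,

Resulting grammar:
B → e B'
B' → , B'
B' → T B'
B' → ε
T → e T
T → ,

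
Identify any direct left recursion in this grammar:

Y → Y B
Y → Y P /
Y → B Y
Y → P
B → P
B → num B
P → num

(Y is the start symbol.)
Yes, Y is left-recursive

Direct left recursion occurs when N → N α for some non-terminal N (the right-hand side begins with the left-hand side itself).

Y → Y B: LEFT RECURSIVE (starts with Y)
Y → Y P /: LEFT RECURSIVE (starts with Y)
Y → B Y: starts with B
Y → P: starts with P
B → P: starts with P
B → num B: starts with num
P → num: starts with num

The grammar has direct left recursion on: Y.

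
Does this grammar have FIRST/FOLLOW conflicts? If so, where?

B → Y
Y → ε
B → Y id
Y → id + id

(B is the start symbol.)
Nullable non-terminals: B, Y.
FIRST sets used below: FIRST(Y) = { 'id', ε }

B: nullable alternative(s) B → Y; FOLLOW(B) = { $ }
  B → Y: FIRST \ {ε} = { 'id' } — this is the only nullable alternative, skip
  B → Y id: FIRST \ {ε} = { 'id' } — disjoint from FOLLOW(B)

Y: nullable alternative(s) Y → ε; FOLLOW(Y) = { $, 'id' }
  Y → ε: FIRST \ {ε} = { } — this is the only nullable alternative, skip
  Y → id + id: FIRST \ {ε} = { 'id' } — overlaps FOLLOW(Y) on { 'id' }: CONFLICT

So the grammar has 1 FIRST/FOLLOW conflict (marked CONFLICT above).

Answer: Yes. Y → id '+' id with FOLLOW(Y) on { 'id' }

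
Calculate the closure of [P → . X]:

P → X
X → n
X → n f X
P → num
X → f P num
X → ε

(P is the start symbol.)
Start with: [P → . X]
  [P → . X] has the dot before X: add [X → . n], [X → . n f X], [X → . f P num], [X → .]
No further items can be added.

CLOSURE = { [P → . X], [X → . f P num], [X → . n f X], [X → . n], [X → .] }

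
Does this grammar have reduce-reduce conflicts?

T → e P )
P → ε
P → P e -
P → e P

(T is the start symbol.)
No reduce-reduce conflicts

A reduce-reduce conflict occurs when an LR(0) state has two complete items [A → α .] and [B → β .] — both call for a reduction, and with no lookahead the parser cannot choose between them.

Augment with T' → T and build the canonical LR(0) collection (I0 = CLOSURE({[T' → . T]}), then GOTO on every symbol after a dot until no new states appear). It has 9 states:
  I0: { [T → . e P )], [T' → . T] }  — shift
  I1: { [T' → T .] }  — accept
  I2: { [P → . P e -], [P → . e P], [P → .], [T → e . P )] }  — shift, reduce
  I3: { [P → P . e -], [T → e P . )] }  — shift
  I4: { [P → . P e -], [P → . e P], [P → .], [P → e . P] }  — shift, reduce
  I5: { [P → P . e -], [P → e P .] }  — shift, reduce
  I6: { [P → P e . -] }  — shift
  I7: { [P → P e - .] }  — reduce
  I8: { [T → e P ) .] }  — reduce

No state contains more than one complete item.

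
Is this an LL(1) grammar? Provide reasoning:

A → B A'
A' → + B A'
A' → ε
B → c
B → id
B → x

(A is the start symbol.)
Relevant sets:
  FOLLOW(A') = { $ }

For A':
  PREDICT(A' → '+' B A') = { '+' }
  PREDICT(A' → ε) = { $ }
For B:
  PREDICT(B → c) = { 'c' }
  PREDICT(B → id) = { 'id' }
  PREDICT(B → x) = { 'x' }
A has a single production, so nothing to check there.

All predict sets are disjoint. The grammar IS LL(1).

Answer: Yes, the grammar is LL(1).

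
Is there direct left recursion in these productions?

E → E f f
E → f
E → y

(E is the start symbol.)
Yes, E is left-recursive

Direct left recursion occurs when N → N α for some non-terminal N (the right-hand side begins with the left-hand side itself).

E → E f f: LEFT RECURSIVE (starts with E)
E → f: starts with f
E → y: starts with y

The grammar has direct left recursion on: E.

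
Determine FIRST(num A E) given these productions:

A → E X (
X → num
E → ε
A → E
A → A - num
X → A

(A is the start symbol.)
{ 'num' }

To compute FIRST(num A E), process the symbols left to right:
Symbol num is a terminal. Add 'num' and stop.
FIRST(num A E) = { 'num' }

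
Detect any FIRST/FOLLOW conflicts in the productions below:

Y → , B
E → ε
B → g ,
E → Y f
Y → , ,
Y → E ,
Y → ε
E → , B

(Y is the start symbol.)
A FIRST/FOLLOW conflict occurs when a non-terminal N has a nullable alternative N → β (β ⇒* ε) and another alternative N → α with FIRST(α) ∩ FOLLOW(N) ≠ ∅: on such a lookahead the parser cannot decide between expanding α and letting N vanish via β.

Nullable non-terminals: E, Y.
FIRST sets used below: FIRST(Y) = { ',', 'f', ε }, FIRST(E) = { ',', 'f', ε }

E: nullable alternative(s) E → ε; FOLLOW(E) = { ',' }
  E → ε: FIRST \ {ε} = { } — this is the only nullable alternative, skip
  E → Y f: FIRST \ {ε} = { ',', 'f' } — overlaps FOLLOW(E) on { ',' }: CONFLICT
  E → , B: FIRST \ {ε} = { ',' } — overlaps FOLLOW(E) on { ',' }: CONFLICT

Y: nullable alternative(s) Y → ε; FOLLOW(Y) = { $, 'f' }
  Y → , B: FIRST \ {ε} = { ',' } — disjoint from FOLLOW(Y)
  Y → , ,: FIRST \ {ε} = { ',' } — disjoint from FOLLOW(Y)
  Y → E ,: FIRST \ {ε} = { ',', 'f' } — overlaps FOLLOW(Y) on { 'f' }: CONFLICT
  Y → ε: FIRST \ {ε} = { } — this is the only nullable alternative, skip

B has no nullable alternative, so no FIRST/FOLLOW check is needed there.

So the grammar has 3 FIRST/FOLLOW conflicts (marked CONFLICT above).

Answer: Yes. Y → E ',' with FOLLOW(Y) on { 'f' }; E → Y f with FOLLOW(E) on { ',' }; E → ',' B with FOLLOW(E) on { ',' }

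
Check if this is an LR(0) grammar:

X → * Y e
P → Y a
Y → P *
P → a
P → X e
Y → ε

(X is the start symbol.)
A grammar is LR(0) if no state in the canonical LR(0) collection has:
  - both a shift item (dot before a terminal) and a complete item (shift-reduce conflict), or
  - two or more complete items (reduce-reduce conflict; the accept item [X' → X .] counts as a complete item here).

Augment with X' → X and build the canonical LR(0) collection (I0 = CLOSURE({[X' → . X]}), then GOTO on every symbol after a dot until no new states appear). It has 11 states:
  I0: { [X → . * Y e], [X' → . X] }  — shift
  I1: { [P → . X e], [P → . Y a], [P → . a], [X → * . Y e], [X → . * Y e], [Y → . P *], [Y → .] }  — shift, reduce
  I2: { [X' → X .] }  — accept
  I3: { [Y → P . *] }  — shift
  I4: { [P → X . e] }  — shift
  I5: { [P → Y . a], [X → * Y . e] }  — shift
  I6: { [P → a .] }  — reduce
  I7: { [P → Y a .] }  — reduce
  I8: { [X → * Y e .] }  — reduce
  I9: { [P → X e .] }  — reduce
  I10: { [Y → P * .] }  — reduce

Conflict in state I1:
  Shift-reduce conflict between [Y → .] and [P → . a]
So the grammar is NOT LR(0).

Answer: No. Shift-reduce conflict between [Y → .] and [P → . a]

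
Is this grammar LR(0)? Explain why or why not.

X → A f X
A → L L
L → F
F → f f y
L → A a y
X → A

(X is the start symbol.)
No. Shift-reduce conflict between [X → A .] and [L → A . a y]

Augment with X' → X and build the canonical LR(0) collection (I0 = CLOSURE({[X' → . X]}), then GOTO on every symbol after a dot until no new states appear). It has 14 states:
  I0: { [A → . L L], [F → . f f y], [L → . A a y], [L → . F], [X → . A f X], [X → . A], [X' → . X] }  — shift
  I1: { [L → A . a y], [X → A . f X], [X → A .] }  — shift, reduce
  I2: { [L → F .] }  — reduce
  I3: { [A → . L L], [A → L . L], [F → . f f y], [L → . A a y], [L → . F] }  — shift
  I4: { [X' → X .] }  — accept
  I5: { [F → f . f y] }  — shift
  I6: { [F → f f . y] }  — shift
  I7: { [F → f f y .] }  — reduce
  I8: { [L → A . a y] }  — shift
  I9: { [A → . L L], [A → L . L], [A → L L .], [F → . f f y], [L → . A a y], [L → . F] }  — shift, reduce
  I10: { [L → A a . y] }  — shift
  I11: { [L → A a y .] }  — reduce
  I12: { [A → . L L], [F → . f f y], [L → . A a y], [L → . F], [X → . A f X], [X → . A], [X → A f . X] }  — shift
  I13: { [X → A f X .] }  — reduce

Conflict in state I1:
  Shift-reduce conflict between [X → A .] and [L → A . a y]
So the grammar is NOT LR(0).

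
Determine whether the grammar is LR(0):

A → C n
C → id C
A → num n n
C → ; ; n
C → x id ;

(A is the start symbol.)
A grammar is LR(0) if no state in the canonical LR(0) collection has:
  - both a shift item (dot before a terminal) and a complete item (shift-reduce conflict), or
  - two or more complete items (reduce-reduce conflict; the accept item [A' → A .] counts as a complete item here).

Augment with A' → A and build the canonical LR(0) collection (I0 = CLOSURE({[A' → . A]}), then GOTO on every symbol after a dot until no new states appear). It has 15 states:
  I0: { [A → . C n], [A → . num n n], [A' → . A], [C → . ; ; n], [C → . id C], [C → . x id ;] }  — shift
  I1: { [C → ; . ; n] }  — shift
  I2: { [A' → A .] }  — accept
  I3: { [A → C . n] }  — shift
  I4: { [C → . ; ; n], [C → . id C], [C → . x id ;], [C → id . C] }  — shift
  I5: { [A → num . n n] }  — shift
  I6: { [C → x . id ;] }  — shift
  I7: { [C → x id . ;] }  — shift
  I8: { [C → x id ; .] }  — reduce
  I9: { [A → num n . n] }  — shift
  I10: { [A → num n n .] }  — reduce
  I11: { [C → id C .] }  — reduce
  I12: { [A → C n .] }  — reduce
  I13: { [C → ; ; . n] }  — shift
  I14: { [C → ; ; n .] }  — reduce

Every state is either a pure shift/goto state or contains exactly one complete item and nothing to shift — no conflicts. The grammar is LR(0).

Answer: Yes, the grammar is LR(0)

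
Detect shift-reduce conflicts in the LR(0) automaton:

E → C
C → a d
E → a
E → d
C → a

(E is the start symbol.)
Yes — I3: [C → a .] vs [C → a . d]

Augment with E' → E and build the canonical LR(0) collection (I0 = CLOSURE({[E' → . E]}), then GOTO on every symbol after a dot until no new states appear). It has 6 states:
  I0: { [C → . a d], [C → . a], [E → . C], [E → . a], [E → . d], [E' → . E] }  — shift
  I1: { [E → C .] }  — reduce
  I2: { [E' → E .] }  — accept
  I3: { [C → a . d], [C → a .], [E → a .] }  — shift, 2 reduces
  I4: { [E → d .] }  — reduce
  I5: { [C → a d .] }  — reduce

I3 contains reduce items [C → a .], [E → a .] and shift item [C → a . d] — shift-reduce conflict.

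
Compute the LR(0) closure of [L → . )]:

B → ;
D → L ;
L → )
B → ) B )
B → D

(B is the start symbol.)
Start with: [L → . )]
The dot precedes the terminal ')', so nothing is added.

CLOSURE = { [L → . )] }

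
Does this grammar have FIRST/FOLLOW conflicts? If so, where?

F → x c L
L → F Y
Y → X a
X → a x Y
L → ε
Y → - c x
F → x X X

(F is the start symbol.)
No FIRST/FOLLOW conflicts.

Nullable non-terminals: L.
FIRST sets used below: FIRST(F) = { 'x' }

L: nullable alternative(s) L → ε; FOLLOW(L) = { $, '-', 'a' }
  L → F Y: FIRST \ {ε} = { 'x' } — disjoint from FOLLOW(L)
  L → ε: FIRST \ {ε} = { } — this is the only nullable alternative, skip

F, X, Y have no nullable alternative, so no FIRST/FOLLOW check is needed there.

No FIRST/FOLLOW conflicts found.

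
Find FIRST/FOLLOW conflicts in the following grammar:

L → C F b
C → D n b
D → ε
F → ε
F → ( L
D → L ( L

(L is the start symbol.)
Yes. D → L '(' L with FOLLOW(D) on { 'n' }

Nullable non-terminals: D, F.
FIRST sets used below: FIRST(L) = { 'n' }

D: nullable alternative(s) D → ε; FOLLOW(D) = { 'n' }
  D → ε: FIRST \ {ε} = { } — this is the only nullable alternative, skip
  D → L ( L: FIRST \ {ε} = { 'n' } — overlaps FOLLOW(D) on { 'n' }: CONFLICT

F: nullable alternative(s) F → ε; FOLLOW(F) = { 'b' }
  F → ε: FIRST \ {ε} = { } — this is the only nullable alternative, skip
  F → ( L: FIRST \ {ε} = { '(' } — disjoint from FOLLOW(F)

C, L have no nullable alternative, so no FIRST/FOLLOW check is needed there.

So the grammar has 1 FIRST/FOLLOW conflict (marked CONFLICT above).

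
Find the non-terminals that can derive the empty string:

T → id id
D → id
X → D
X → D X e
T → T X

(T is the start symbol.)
A non-terminal is nullable if it can derive ε (the empty string): either it has an ε-production, or it has a production whose right-hand side consists entirely of nullable non-terminals.

There are no ε-productions, so no non-terminal can derive ε.
No non-terminals are nullable.

Answer: None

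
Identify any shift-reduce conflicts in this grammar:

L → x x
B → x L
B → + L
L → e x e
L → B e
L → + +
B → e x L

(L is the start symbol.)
Augment with L' → L and build the canonical LR(0) collection (I0 = CLOSURE({[L' → . L]}), then GOTO on every symbol after a dot until no new states appear). It has 14 states:
  I0: { [B → . + L], [B → . e x L], [B → . x L], [L → . + +], [L → . B e], [L → . e x e], [L → . x x], [L' → . L] }  — shift
  I1: { [B → + . L], [B → . + L], [B → . e x L], [B → . x L], [L → + . +], [L → . + +], [L → . B e], [L → . e x e], [L → . x x] }  — shift
  I2: { [L → B . e] }  — shift
  I3: { [L' → L .] }  — accept
  I4: { [B → e . x L], [L → e . x e] }  — shift
  I5: { [B → . + L], [B → . e x L], [B → . x L], [B → x . L], [L → . + +], [L → . B e], [L → . e x e], [L → . x x], [L → x . x] }  — shift
  I6: { [B → x L .] }  — reduce
  I7: { [B → . + L], [B → . e x L], [B → . x L], [B → x . L], [L → . + +], [L → . B e], [L → . e x e], [L → . x x], [L → x . x], [L → x x .] }  — shift, reduce
  I8: { [B → . + L], [B → . e x L], [B → . x L], [B → e x . L], [L → . + +], [L → . B e], [L → . e x e], [L → . x x], [L → e x . e] }  — shift
  I9: { [B → e x L .] }  — reduce
  I10: { [B → e . x L], [L → e . x e], [L → e x e .] }  — shift, reduce
  I11: { [L → B e .] }  — reduce
  I12: { [B → + . L], [B → . + L], [B → . e x L], [B → . x L], [L → + + .], [L → + . +], [L → . + +], [L → . B e], [L → . e x e], [L → . x x] }  — shift, reduce
  I13: { [B → + L .] }  — reduce

I7 contains reduce item [L → x x .] and shift items [B → . + L], [B → . e x L], [B → . x L], [L → . + +], [L → . e x e], [L → . x x], [L → x . x] — shift-reduce conflict.
I10 contains reduce item [L → e x e .] and shift items [B → e . x L], [L → e . x e] — shift-reduce conflict.
I12 contains reduce item [L → + + .] and shift items [B → . + L], [B → . e x L], [B → . x L], [L → . + +], [L → + . +], [L → . e x e], [L → . x x] — shift-reduce conflict.

Answer: Yes — I7: [L → x x .] vs [B → . + L]; I10: [L → e x e .] vs [B → e . x L]; I12: [L → + + .] vs [B → . + L]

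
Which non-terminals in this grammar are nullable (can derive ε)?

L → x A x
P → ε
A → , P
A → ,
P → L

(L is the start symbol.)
{ 'P' }

ε-productions: P → ε
So P is immediately nullable.
No further non-terminal can be added: every production for the remaining non-terminals contains a terminal or a non-nullable non-terminal.
Nullable = { 'P' }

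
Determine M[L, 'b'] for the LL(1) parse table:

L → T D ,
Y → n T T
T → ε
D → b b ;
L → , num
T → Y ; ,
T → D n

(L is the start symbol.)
To find M[L, 'b'], we find productions for L where 'b' is in the predict set (PREDICT(N → α) = (FIRST(α) \ {ε}) ∪ (FOLLOW(N) if α ⇒* ε)).

Relevant sets:
  FIRST(T) = { 'b', 'n', ε }
  FIRST(D) = { 'b' }

L → T D ,: PREDICT = { 'b', 'n' }
  'b' is in predict set, so this production goes in M[L, 'b']
L → , num: PREDICT = { ',' }

M[L, 'b'] = L → T D ,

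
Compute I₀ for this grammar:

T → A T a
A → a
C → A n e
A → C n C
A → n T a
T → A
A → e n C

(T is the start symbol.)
First, augment the grammar with T' → T
I₀ = CLOSURE({ [T' → . T] }):
  [T' → . T] has the dot before T: add [T → . A T a], [T → . A]
  [T → . A T a] has the dot before A: add [A → . a], [A → . C n C], [A → . n T a], [A → . e n C]
  [A → . C n C] has the dot before C: add [C → . A n e]
No further items can be added.

I₀ = { [A → . C n C], [A → . a], [A → . e n C], [A → . n T a], [C → . A n e], [T → . A T a], [T → . A], [T' → . T] }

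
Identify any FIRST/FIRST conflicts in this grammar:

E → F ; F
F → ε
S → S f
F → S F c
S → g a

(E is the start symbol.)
Yes. S → S f / S → g a on { 'g' }

A FIRST/FIRST conflict occurs when two productions N → α and N → β for the same non-terminal have FIRST(α) ∩ FIRST(β) ≠ ∅ (with ε ∈ FIRST of a nullable right-hand side, so two nullable alternatives also conflict).

FIRST sets of the non-terminals at (or reachable through a nullable prefix from) the front of some alternative:
  FIRST(S) = { 'g' }

Productions for F:
  F → ε: FIRST = { ε }
  F → S F c: FIRST = { 'g' }
Productions for S:
  S → S f: FIRST = { 'g' }
  S → g a: FIRST = { 'g' }
E has only one production, so no FIRST/FIRST conflict is possible there.

Conflict for S: S → S f and S → g a
  Overlap: { 'g' }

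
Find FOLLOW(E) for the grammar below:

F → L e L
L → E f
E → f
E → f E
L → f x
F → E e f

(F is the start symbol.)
{ 'e', 'f' }

To compute FOLLOW(E), find every occurrence of E on a right-hand side N → α E β: add FIRST(β) \ {ε}, and if β is empty or nullable also add FOLLOW(N). Iterate to a fixed point.

In L → E f: E is followed by f, add FIRST(f) \ {ε} = { 'f' }
In E → f E: E is at the end; this adds FOLLOW(E) to itself — nothing new
In F → E e f: E is followed by e f, add FIRST(e f) \ {ε} = { 'e' }

Taking the union: FOLLOW(E) = { 'e', 'f' }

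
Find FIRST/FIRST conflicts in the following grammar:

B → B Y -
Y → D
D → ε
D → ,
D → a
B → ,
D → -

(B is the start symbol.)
FIRST sets of the non-terminals at (or reachable through a nullable prefix from) the front of some alternative:
  FIRST(B) = { ',' }

Productions for B:
  B → B Y -: FIRST = { ',' }
  B → ,: FIRST = { ',' }
Productions for D:
  D → ε: FIRST = { ε }
  D → ,: FIRST = { ',' }
  D → a: FIRST = { 'a' }
  D → -: FIRST = { '-' }
Y has only one production, so no FIRST/FIRST conflict is possible there.

Conflict for B: B → B Y - and B → ,
  Overlap: { ',' }

Answer: Yes. B → B Y '-' / B → ',' on { ',' }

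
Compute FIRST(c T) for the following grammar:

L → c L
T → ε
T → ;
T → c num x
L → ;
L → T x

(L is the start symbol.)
{ 'c' }

To compute FIRST(c T), process the symbols left to right:
Symbol c is a terminal. Add 'c' and stop.
FIRST(c T) = { 'c' }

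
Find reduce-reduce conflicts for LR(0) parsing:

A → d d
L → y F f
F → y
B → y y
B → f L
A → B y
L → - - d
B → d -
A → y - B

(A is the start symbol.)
No reduce-reduce conflicts

A reduce-reduce conflict occurs when an LR(0) state has two complete items [A → α .] and [B → β .] — both call for a reduction, and with no lookahead the parser cannot choose between them.

Augment with A' → A and build the canonical LR(0) collection (I0 = CLOSURE({[A' → . A]}), then GOTO on every symbol after a dot until no new states appear). It has 22 states:
  I0: { [A → . B y], [A → . d d], [A → . y - B], [A' → . A], [B → . d -], [B → . f L], [B → . y y] }  — shift
  I1: { [A' → A .] }  — accept
  I2: { [A → B . y] }  — shift
  I3: { [A → d . d], [B → d . -] }  — shift
  I4: { [B → f . L], [L → . - - d], [L → . y F f] }  — shift
  I5: { [A → y . - B], [B → y . y] }  — shift
  I6: { [A → y - . B], [B → . d -], [B → . f L], [B → . y y] }  — shift
  I7: { [B → y y .] }  — reduce
  I8: { [A → y - B .] }  — reduce
  I9: { [B → d . -] }  — shift
  I10: { [B → y . y] }  — shift
  I11: { [B → d - .] }  — reduce
  I12: { [L → - . - d] }  — shift
  I13: { [B → f L .] }  — reduce
  I14: { [F → . y], [L → y . F f] }  — shift
  I15: { [L → y F . f] }  — shift
  I16: { [F → y .] }  — reduce
  I17: { [L → y F f .] }  — reduce
  I18: { [L → - - . d] }  — shift
  I19: { [L → - - d .] }  — reduce
  I20: { [A → d d .] }  — reduce
  I21: { [A → B y .] }  — reduce

No state contains more than one complete item.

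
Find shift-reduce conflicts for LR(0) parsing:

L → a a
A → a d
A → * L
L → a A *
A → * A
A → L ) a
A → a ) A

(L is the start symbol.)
Yes — I6: [L → a a .] vs [A → . * A]; I15: [A → * L .] vs [A → L . ) a]

Augment with L' → L and build the canonical LR(0) collection (I0 = CLOSURE({[L' → . L]}), then GOTO on every symbol after a dot until no new states appear). It has 16 states:
  I0: { [L → . a A *], [L → . a a], [L' → . L] }  — shift
  I1: { [L' → L .] }  — accept
  I2: { [A → . * A], [A → . * L], [A → . L ) a], [A → . a ) A], [A → . a d], [L → . a A *], [L → . a a], [L → a . A *], [L → a . a] }  — shift
  I3: { [A → * . A], [A → * . L], [A → . * A], [A → . * L], [A → . L ) a], [A → . a ) A], [A → . a d], [L → . a A *], [L → . a a] }  — shift
  I4: { [L → a A . *] }  — shift
  I5: { [A → L . ) a] }  — shift
  I6: { [A → . * A], [A → . * L], [A → . L ) a], [A → . a ) A], [A → . a d], [A → a . ) A], [A → a . d], [L → . a A *], [L → . a a], [L → a . A *], [L → a . a], [L → a a .] }  — shift, reduce
  I7: { [A → . * A], [A → . * L], [A → . L ) a], [A → . a ) A], [A → . a d], [A → a ) . A], [L → . a A *], [L → . a a] }  — shift
  I8: { [A → a d .] }  — reduce
  I9: { [A → a ) A .] }  — reduce
  I10: { [A → . * A], [A → . * L], [A → . L ) a], [A → . a ) A], [A → . a d], [A → a . ) A], [A → a . d], [L → . a A *], [L → . a a], [L → a . A *], [L → a . a] }  — shift
  I11: { [A → L ) . a] }  — shift
  I12: { [A → L ) a .] }  — reduce
  I13: { [L → a A * .] }  — reduce
  I14: { [A → * A .] }  — reduce
  I15: { [A → * L .], [A → L . ) a] }  — shift, reduce

I6 contains reduce item [L → a a .] and shift items [A → . * A], [A → . * L], [A → . a ) A], [A → a . ) A], [A → . a d], [A → a . d], [L → . a A *], [L → . a a], [L → a . a] — shift-reduce conflict.
I15 contains reduce item [A → * L .] and shift item [A → L . ) a] — shift-reduce conflict.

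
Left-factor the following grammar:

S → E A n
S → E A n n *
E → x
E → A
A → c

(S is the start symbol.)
S → E A n S'
S' → ε
S' → n *
E → x
E → A
A → c

Left-factoring transforms A → αβ₁ | αβ₂ into A → αA' and A' → β₁ | β₂
(α is the longest common prefix among the alternatives). Repeat until
no nonterminal has two alternatives with a common prefix.

Round 1: S has alternatives sharing prefix 'E A n'. Introduce S': S → E A n S'
  Add: S' → ε
  Add: S' → n *

No remaining common prefixes — done.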